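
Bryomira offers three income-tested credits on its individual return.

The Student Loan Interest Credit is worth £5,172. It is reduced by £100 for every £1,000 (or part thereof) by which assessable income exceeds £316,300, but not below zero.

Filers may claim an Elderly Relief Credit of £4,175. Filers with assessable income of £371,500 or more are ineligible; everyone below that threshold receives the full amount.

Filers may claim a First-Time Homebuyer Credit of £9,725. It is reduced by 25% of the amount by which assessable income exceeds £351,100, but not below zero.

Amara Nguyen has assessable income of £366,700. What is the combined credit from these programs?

Student Loan Interest Credit: income exceeds £316,300 by £50,400, which is 51 full-or-partial £1,000 increments; reduction = 51 × £100 = £5,100, leaving £72.
Elderly Relief Credit: £366,700 is below the £371,500 cutoff, so the full £4,175 applies.
First-Time Homebuyer Credit: 25% of the £15,600 excess over £351,100 is £3,900; credit = £9,725 − £3,900 = £5,825.
Total: £72 + £4,175 + £5,825 = £10,072.

£10,072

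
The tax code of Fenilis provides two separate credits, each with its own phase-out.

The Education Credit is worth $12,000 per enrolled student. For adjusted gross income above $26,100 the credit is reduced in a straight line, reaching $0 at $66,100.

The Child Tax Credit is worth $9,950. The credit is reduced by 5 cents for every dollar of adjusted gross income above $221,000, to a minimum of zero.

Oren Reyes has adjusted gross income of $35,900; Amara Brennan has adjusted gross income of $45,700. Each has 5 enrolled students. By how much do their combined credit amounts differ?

Oren ($35,900): Education Credit: base = 5 × $12,000 = $60,000. $35,900 is $9,800 into a $40,000 phase-out range, leaving 30,200/40,000 of the credit: $60,000 × 30,200/40,000 = $45,300. Child Tax Credit: $35,900 is at or below the $221,000 threshold, so the full $9,950 applies. total $45,300 + $9,950 = $55,250
Amara ($45,700): Education Credit: base = 5 × $12,000 = $60,000. $45,700 is $19,600 into a $40,000 phase-out range, leaving 20,400/40,000 of the credit: $60,000 × 20,400/40,000 = $30,600. Child Tax Credit: $45,700 is at or below the $221,000 threshold, so the full $9,950 applies. total $30,600 + $9,950 = $40,550
Difference: |$55,250 − $40,550| = $14,700.

$14,700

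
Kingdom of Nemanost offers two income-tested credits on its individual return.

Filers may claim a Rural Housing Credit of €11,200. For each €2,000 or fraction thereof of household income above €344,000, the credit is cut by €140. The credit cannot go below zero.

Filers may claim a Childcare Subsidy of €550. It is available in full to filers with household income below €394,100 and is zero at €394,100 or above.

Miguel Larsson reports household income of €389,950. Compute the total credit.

Rural Housing Credit: income exceeds €344,000 by €45,950, which is 23 full-or-partial €2,000 increments; reduction = 23 × €140 = €3,220, leaving €7,980.
Childcare Subsidy: €389,950 is below the €394,100 cutoff, so the full €550 applies.
Total: €7,980 + €550 = €8,530.

€8,530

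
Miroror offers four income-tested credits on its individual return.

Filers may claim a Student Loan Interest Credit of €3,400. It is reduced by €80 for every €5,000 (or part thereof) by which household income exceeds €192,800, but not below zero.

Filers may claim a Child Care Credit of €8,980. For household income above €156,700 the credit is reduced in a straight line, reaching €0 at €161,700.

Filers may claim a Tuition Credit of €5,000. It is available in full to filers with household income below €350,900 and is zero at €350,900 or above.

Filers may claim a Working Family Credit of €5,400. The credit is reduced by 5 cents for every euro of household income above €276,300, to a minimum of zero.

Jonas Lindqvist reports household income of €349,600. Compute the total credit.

€7,575

Student Loan Interest Credit: income exceeds €192,800 by €156,800, which is 32 full-or-partial €5,000 increments; reduction = 32 × €80 = €2,560, leaving €840.
Child Care Credit: €349,600 is at or above €161,700, so the credit is €0.
Tuition Credit: €349,600 is below the €350,900 cutoff, so the full €5,000 applies.
Working Family Credit: 5% of the €73,300 excess over €276,300 is €3,665; credit = €5,400 − €3,665 = €1,735.
Total: €840 + €0 + €5,000 + €1,735 = €7,575.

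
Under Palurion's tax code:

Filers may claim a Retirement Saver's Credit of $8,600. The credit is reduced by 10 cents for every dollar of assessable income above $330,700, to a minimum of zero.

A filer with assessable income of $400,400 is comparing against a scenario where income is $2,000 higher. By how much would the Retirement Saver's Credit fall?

$200

At $400,400 — 10% of the $69,700 excess over $330,700 is $6,970; credit = $8,600 − $6,970 = $1,630.
At $402,400 — 10% of the $71,700 excess over $330,700 is $7,170; credit = $8,600 − $7,170 = $1,430.
Lost: $1,630 − $1,430 = $200.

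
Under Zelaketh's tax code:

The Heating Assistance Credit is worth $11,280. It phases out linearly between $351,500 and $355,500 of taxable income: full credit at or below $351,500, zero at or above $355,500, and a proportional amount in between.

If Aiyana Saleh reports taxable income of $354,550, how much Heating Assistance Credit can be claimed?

Heating Assistance Credit: $354,550 is $3,050 into a $4,000 phase-out range, leaving 950/4,000 of the credit: $11,280 × 950/4,000 = $2,679.

$2,679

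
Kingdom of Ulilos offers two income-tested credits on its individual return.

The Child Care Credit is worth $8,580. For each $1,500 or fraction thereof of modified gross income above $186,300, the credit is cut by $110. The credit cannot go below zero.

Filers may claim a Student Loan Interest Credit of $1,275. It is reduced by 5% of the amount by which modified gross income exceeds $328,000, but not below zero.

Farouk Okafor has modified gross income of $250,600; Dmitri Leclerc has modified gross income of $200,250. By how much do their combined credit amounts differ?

$3,630

Farouk ($250,600): Child Care Credit: income exceeds $186,300 by $64,300, which is 43 full-or-partial $1,500 increments; reduction = 43 × $110 = $4,730, leaving $3,850. Student Loan Interest Credit: $250,600 is at or below the $328,000 threshold, so the full $1,275 applies. total $3,850 + $1,275 = $5,125
Dmitri ($200,250): Child Care Credit: income exceeds $186,300 by $13,950, which is 10 full-or-partial $1,500 increments; reduction = 10 × $110 = $1,100, leaving $7,480. Student Loan Interest Credit: $200,250 is at or below the $328,000 threshold, so the full $1,275 applies. total $7,480 + $1,275 = $8,755
Difference: |$5,125 − $8,755| = $3,630.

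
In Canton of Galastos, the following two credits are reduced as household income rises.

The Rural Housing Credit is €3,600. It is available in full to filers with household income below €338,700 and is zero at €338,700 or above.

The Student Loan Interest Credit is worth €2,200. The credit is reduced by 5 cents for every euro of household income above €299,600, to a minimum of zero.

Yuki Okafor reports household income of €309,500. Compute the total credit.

€5,305

Rural Housing Credit: €309,500 is below the €338,700 cutoff, so the full €3,600 applies.
Student Loan Interest Credit: 5% of the €9,900 excess over €299,600 is €495; credit = €2,200 − €495 = €1,705.
Total: €3,600 + €1,705 = €5,305.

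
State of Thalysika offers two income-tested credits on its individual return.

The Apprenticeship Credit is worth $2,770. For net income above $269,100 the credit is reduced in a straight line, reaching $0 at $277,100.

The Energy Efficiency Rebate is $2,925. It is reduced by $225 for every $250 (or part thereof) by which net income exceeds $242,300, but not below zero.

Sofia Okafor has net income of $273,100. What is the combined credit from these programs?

Apprenticeship Credit: $273,100 is $4,000 into a $8,000 phase-out range, leaving 4,000/8,000 of the credit: $2,770 × 4,000/8,000 = $1,385.
Energy Efficiency Rebate: income exceeds $242,300 by $30,800 → 124 increments × $225 = $27,900 ≥ base, so the credit is $0.
Total: $1,385 + $0 = $1,385.

$1,385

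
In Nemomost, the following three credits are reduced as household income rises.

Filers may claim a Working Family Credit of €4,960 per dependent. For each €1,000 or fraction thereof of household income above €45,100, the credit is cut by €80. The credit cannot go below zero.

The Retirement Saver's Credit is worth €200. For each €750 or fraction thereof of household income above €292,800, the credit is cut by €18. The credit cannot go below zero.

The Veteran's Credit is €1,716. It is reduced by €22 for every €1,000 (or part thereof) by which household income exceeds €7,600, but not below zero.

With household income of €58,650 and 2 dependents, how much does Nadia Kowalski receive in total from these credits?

€9,572

Working Family Credit: base = 2 × €4,960 = €9,920. income exceeds €45,100 by €13,550, which is 14 full-or-partial €1,000 increments; reduction = 14 × €80 = €1,120, leaving €8,800.
Retirement Saver's Credit: €58,650 is at or below the €292,800 threshold, so the full €200 applies.
Veteran's Credit: income exceeds €7,600 by €51,050, which is 52 full-or-partial €1,000 increments; reduction = 52 × €22 = €1,144, leaving €572.
Total: €8,800 + €200 + €572 = €9,572.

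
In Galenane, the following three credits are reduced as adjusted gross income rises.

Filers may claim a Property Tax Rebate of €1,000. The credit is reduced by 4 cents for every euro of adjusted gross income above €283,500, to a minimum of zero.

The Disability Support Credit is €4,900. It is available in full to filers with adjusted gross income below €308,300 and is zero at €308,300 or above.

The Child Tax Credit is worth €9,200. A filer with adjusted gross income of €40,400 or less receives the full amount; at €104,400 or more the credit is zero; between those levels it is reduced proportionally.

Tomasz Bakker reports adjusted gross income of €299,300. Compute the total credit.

Property Tax Rebate: 4% of the €15,800 excess over €283,500 is €632; credit = €1,000 − €632 = €368.
Disability Support Credit: €299,300 is below the €308,300 cutoff, so the full €4,900 applies.
Child Tax Credit: €299,300 is at or above €104,400, so the credit is €0.
Total: €368 + €4,900 + €0 = €5,268.

€5,268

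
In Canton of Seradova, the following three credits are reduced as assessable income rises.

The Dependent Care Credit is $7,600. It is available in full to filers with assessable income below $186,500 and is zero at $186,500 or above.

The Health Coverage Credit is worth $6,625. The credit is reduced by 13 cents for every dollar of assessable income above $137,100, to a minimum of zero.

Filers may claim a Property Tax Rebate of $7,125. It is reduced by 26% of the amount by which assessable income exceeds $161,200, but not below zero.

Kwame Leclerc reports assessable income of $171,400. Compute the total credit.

$14,239

Dependent Care Credit: $171,400 is below the $186,500 cutoff, so the full $7,600 applies.
Health Coverage Credit: 13% of the $34,300 excess over $137,100 is $4,459; credit = $6,625 − $4,459 = $2,166.
Property Tax Rebate: 26% of the $10,200 excess over $161,200 is $2,652; credit = $7,125 − $2,652 = $4,473.
Total: $7,600 + $2,166 + $4,473 = $14,239.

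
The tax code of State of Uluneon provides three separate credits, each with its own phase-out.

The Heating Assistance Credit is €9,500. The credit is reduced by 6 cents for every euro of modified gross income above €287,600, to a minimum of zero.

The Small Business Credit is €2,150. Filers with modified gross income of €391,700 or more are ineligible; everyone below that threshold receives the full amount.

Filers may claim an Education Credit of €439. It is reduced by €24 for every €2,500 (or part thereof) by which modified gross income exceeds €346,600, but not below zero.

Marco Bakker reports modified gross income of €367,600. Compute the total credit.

Heating Assistance Credit: 6% of the €80,000 excess over €287,600 is €4,800; credit = €9,500 − €4,800 = €4,700.
Small Business Credit: €367,600 is below the €391,700 cutoff, so the full €2,150 applies.
Education Credit: income exceeds €346,600 by €21,000, which is 9 full-or-partial €2,500 increments; reduction = 9 × €24 = €216, leaving €223.
Total: €4,700 + €2,150 + €223 = €7,073.

€7,073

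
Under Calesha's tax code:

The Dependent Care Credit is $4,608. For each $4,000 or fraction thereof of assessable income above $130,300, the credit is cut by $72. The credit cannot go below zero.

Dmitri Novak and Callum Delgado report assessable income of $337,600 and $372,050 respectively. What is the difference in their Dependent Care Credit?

$648

Dmitri ($337,600): Dependent Care Credit: income exceeds $130,300 by $207,300, which is 52 full-or-partial $4,000 increments; reduction = 52 × $72 = $3,744, leaving $864.
Callum ($372,050): Dependent Care Credit: income exceeds $130,300 by $241,750, which is 61 full-or-partial $4,000 increments; reduction = 61 × $72 = $4,392, leaving $216.
Difference: |$864 − $216| = $648.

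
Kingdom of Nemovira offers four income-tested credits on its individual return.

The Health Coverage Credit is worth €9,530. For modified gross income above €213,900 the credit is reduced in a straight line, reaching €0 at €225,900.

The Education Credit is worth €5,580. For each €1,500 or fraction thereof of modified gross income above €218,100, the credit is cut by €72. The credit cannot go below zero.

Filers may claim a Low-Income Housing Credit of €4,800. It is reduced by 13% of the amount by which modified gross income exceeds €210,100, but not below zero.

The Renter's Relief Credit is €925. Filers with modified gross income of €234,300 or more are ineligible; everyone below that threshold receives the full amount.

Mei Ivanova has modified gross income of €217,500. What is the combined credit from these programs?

Health Coverage Credit: €217,500 is €3,600 into a €12,000 phase-out range, leaving 8,400/12,000 of the credit: €9,530 × 8,400/12,000 = €6,671.
Education Credit: €217,500 is at or below the €218,100 threshold, so the full €5,580 applies.
Low-Income Housing Credit: 13% of the €7,400 excess over €210,100 is €962; credit = €4,800 − €962 = €3,838.
Renter's Relief Credit: €217,500 is below the €234,300 cutoff, so the full €925 applies.
Total: €6,671 + €5,580 + €3,838 + €925 = €17,014.

€17,014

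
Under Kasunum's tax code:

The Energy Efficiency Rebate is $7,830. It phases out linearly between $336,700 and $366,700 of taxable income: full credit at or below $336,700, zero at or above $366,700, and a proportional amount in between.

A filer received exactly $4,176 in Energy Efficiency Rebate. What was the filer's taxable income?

$350,700

$4,176 is 4,176/7,830 of the full $7,830, so 3,654/7,830 of the $30,000 range has been used: income = $336,700 + $30,000 × 3,654/7,830 = $350,700.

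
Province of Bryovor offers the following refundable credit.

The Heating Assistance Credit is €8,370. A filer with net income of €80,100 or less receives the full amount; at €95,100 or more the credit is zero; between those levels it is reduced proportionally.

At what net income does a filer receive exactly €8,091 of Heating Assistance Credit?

€80,600

€8,091 is 8,091/8,370 of the full €8,370, so 279/8,370 of the €15,000 range has been used: income = €80,100 + €15,000 × 279/8,370 = €80,600.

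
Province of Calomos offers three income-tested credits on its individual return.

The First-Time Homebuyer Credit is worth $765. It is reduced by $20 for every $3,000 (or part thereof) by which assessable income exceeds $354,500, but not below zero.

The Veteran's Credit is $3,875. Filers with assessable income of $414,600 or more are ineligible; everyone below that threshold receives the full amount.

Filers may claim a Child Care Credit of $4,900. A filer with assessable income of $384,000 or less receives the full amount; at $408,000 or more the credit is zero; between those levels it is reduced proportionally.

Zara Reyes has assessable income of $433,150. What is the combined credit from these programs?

First-Time Homebuyer Credit: income exceeds $354,500 by $78,650, which is 27 full-or-partial $3,000 increments; reduction = 27 × $20 = $540, leaving $225.
Veteran's Credit: $433,150 meets or exceeds the $414,600 cutoff, so the credit is $0.
Child Care Credit: $433,150 is at or above $408,000, so the credit is $0.
Total: $225 + $0 + $0 = $225.

$225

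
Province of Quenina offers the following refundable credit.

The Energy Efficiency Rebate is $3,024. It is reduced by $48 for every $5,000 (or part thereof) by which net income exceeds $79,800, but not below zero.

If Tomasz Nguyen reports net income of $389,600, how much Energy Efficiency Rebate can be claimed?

$48

Energy Efficiency Rebate: income exceeds $79,800 by $309,800, which is 62 full-or-partial $5,000 increments; reduction = 62 × $48 = $2,976, leaving $48.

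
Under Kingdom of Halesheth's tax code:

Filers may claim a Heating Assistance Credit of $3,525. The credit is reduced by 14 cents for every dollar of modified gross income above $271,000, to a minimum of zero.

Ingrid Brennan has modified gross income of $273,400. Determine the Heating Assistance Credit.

$3,189

Heating Assistance Credit: 14% of the $2,400 excess over $271,000 is $336; credit = $3,525 − $336 = $3,189.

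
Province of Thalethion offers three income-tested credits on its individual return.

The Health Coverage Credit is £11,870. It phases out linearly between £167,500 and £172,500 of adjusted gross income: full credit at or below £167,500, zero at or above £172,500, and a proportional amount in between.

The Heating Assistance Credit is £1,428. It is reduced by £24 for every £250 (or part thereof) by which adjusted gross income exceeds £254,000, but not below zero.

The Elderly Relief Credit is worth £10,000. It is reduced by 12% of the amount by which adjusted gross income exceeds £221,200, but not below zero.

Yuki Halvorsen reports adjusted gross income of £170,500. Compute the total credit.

£16,176

Health Coverage Credit: £170,500 is £3,000 into a £5,000 phase-out range, leaving 2,000/5,000 of the credit: £11,870 × 2,000/5,000 = £4,748.
Heating Assistance Credit: £170,500 is at or below the £254,000 threshold, so the full £1,428 applies.
Elderly Relief Credit: £170,500 is at or below the £221,200 threshold, so the full £10,000 applies.
Total: £4,748 + £1,428 + £10,000 = £16,176.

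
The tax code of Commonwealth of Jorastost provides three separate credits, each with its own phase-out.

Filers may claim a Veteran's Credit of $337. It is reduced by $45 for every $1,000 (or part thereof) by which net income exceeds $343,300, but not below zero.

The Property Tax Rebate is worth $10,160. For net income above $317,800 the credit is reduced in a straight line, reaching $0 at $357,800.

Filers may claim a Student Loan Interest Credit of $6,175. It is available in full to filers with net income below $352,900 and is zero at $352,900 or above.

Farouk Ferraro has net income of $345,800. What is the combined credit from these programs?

$9,425

Veteran's Credit: income exceeds $343,300 by $2,500, which is 3 full-or-partial $1,000 increments; reduction = 3 × $45 = $135, leaving $202.
Property Tax Rebate: $345,800 is $28,000 into a $40,000 phase-out range, leaving 12,000/40,000 of the credit: $10,160 × 12,000/40,000 = $3,048.
Student Loan Interest Credit: $345,800 is below the $352,900 cutoff, so the full $6,175 applies.
Total: $202 + $3,048 + $6,175 = $9,425.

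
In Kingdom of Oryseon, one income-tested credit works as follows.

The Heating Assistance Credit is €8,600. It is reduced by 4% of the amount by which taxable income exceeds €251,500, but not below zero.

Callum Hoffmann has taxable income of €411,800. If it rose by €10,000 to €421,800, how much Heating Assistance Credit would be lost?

At €411,800 — 4% of the €160,300 excess over €251,500 is €6,412; credit = €8,600 − €6,412 = €2,188.
At €421,800 — 4% of the €170,300 excess over €251,500 is €6,812; credit = €8,600 − €6,812 = €1,788.
Lost: €2,188 − €1,788 = €400.

€400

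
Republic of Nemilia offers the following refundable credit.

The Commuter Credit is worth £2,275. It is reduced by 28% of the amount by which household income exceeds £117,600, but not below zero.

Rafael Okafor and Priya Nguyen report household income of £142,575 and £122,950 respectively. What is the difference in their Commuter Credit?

Rafael (£142,575): Commuter Credit: 28% of the £24,975 excess over £117,600 is £6,993 ≥ base, so the credit is £0.
Priya (£122,950): Commuter Credit: 28% of the £5,350 excess over £117,600 is £1,498; credit = £2,275 − £1,498 = £777.
Difference: |£0 − £777| = £777.

£777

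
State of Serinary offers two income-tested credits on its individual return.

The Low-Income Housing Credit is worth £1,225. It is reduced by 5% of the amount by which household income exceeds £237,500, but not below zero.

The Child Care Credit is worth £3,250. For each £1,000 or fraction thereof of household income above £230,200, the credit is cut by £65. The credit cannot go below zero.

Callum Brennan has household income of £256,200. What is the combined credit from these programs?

£1,850

Low-Income Housing Credit: 5% of the £18,700 excess over £237,500 is £935; credit = £1,225 − £935 = £290.
Child Care Credit: income exceeds £230,200 by £26,000, which is 26 full-or-partial £1,000 increments; reduction = 26 × £65 = £1,690, leaving £1,560.
Total: £290 + £1,560 = £1,850.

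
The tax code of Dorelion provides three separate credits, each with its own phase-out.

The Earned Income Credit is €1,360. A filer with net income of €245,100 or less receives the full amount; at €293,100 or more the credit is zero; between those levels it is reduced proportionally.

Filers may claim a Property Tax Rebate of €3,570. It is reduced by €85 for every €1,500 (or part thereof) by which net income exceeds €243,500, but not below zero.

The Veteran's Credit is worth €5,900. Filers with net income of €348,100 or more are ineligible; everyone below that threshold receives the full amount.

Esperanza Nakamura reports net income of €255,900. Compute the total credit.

Earned Income Credit: €255,900 is €10,800 into a €48,000 phase-out range, leaving 37,200/48,000 of the credit: €1,360 × 37,200/48,000 = €1,054.
Property Tax Rebate: income exceeds €243,500 by €12,400, which is 9 full-or-partial €1,500 increments; reduction = 9 × €85 = €765, leaving €2,805.
Veteran's Credit: €255,900 is below the €348,100 cutoff, so the full €5,900 applies.
Total: €1,054 + €2,805 + €5,900 = €9,759.

€9,759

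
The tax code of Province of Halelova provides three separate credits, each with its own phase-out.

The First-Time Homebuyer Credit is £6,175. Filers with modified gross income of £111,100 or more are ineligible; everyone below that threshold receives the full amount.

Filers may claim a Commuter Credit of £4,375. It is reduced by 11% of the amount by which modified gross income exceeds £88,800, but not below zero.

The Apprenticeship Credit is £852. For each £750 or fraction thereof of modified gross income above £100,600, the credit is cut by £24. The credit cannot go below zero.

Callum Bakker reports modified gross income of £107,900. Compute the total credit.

First-Time Homebuyer Credit: £107,900 is below the £111,100 cutoff, so the full £6,175 applies.
Commuter Credit: 11% of the £19,100 excess over £88,800 is £2,101; credit = £4,375 − £2,101 = £2,274.
Apprenticeship Credit: income exceeds £100,600 by £7,300, which is 10 full-or-partial £750 increments; reduction = 10 × £24 = £240, leaving £612.
Total: £6,175 + £2,274 + £612 = £9,061.

£9,061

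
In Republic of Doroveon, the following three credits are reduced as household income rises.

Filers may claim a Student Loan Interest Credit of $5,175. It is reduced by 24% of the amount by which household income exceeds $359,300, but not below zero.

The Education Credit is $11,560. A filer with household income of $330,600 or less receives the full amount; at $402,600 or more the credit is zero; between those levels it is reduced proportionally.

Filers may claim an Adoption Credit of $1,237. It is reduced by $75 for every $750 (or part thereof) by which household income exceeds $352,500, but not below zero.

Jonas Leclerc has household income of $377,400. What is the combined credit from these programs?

$4,877

Student Loan Interest Credit: 24% of the $18,100 excess over $359,300 is $4,344; credit = $5,175 − $4,344 = $831.
Education Credit: $377,400 is $46,800 into a $72,000 phase-out range, leaving 25,200/72,000 of the credit: $11,560 × 25,200/72,000 = $4,046.
Adoption Credit: income exceeds $352,500 by $24,900 → 34 increments × $75 = $2,550 ≥ base, so the credit is $0.
Total: $831 + $4,046 + $0 = $4,877.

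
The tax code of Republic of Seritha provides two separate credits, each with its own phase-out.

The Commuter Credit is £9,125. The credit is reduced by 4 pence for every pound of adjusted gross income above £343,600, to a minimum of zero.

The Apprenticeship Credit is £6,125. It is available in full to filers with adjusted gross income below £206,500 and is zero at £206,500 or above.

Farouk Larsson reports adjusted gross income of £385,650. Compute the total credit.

Commuter Credit: 4% of the £42,050 excess over £343,600 is £1,682; credit = £9,125 − £1,682 = £7,443.
Apprenticeship Credit: £385,650 meets or exceeds the £206,500 cutoff, so the credit is £0.
Total: £7,443 + £0 = £7,443.

£7,443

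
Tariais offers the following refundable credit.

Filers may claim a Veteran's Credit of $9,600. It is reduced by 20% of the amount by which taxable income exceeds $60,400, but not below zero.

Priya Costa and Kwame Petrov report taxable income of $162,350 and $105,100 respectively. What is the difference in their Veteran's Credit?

$660

Priya ($162,350): Veteran's Credit: 20% of the $101,950 excess over $60,400 is $20,390 ≥ base, so the credit is $0.
Kwame ($105,100): Veteran's Credit: 20% of the $44,700 excess over $60,400 is $8,940; credit = $9,600 − $8,940 = $660.
Difference: |$0 − $660| = $660.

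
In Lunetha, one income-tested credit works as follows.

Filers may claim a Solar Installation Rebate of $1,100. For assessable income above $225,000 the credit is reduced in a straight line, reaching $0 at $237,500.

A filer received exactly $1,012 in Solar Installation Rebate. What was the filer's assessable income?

$226,000

$1,012 is 1,012/1,100 of the full $1,100, so 88/1,100 of the $12,500 range has been used: income = $225,000 + $12,500 × 88/1,100 = $226,000.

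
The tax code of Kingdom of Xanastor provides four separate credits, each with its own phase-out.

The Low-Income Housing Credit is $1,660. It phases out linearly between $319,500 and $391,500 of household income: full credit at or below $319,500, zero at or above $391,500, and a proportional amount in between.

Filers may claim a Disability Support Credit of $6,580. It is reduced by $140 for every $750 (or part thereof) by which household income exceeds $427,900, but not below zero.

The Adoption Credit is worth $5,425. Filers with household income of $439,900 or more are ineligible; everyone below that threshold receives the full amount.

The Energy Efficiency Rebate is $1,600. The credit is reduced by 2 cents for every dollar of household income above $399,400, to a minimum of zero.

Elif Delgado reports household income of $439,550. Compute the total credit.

$10,562

Low-Income Housing Credit: $439,550 is at or above $391,500, so the credit is $0.
Disability Support Credit: income exceeds $427,900 by $11,650, which is 16 full-or-partial $750 increments; reduction = 16 × $140 = $2,240, leaving $4,340.
Adoption Credit: $439,550 is below the $439,900 cutoff, so the full $5,425 applies.
Energy Efficiency Rebate: 2% of the $40,150 excess over $399,400 is $803; credit = $1,600 − $803 = $797.
Total: $0 + $4,340 + $5,425 + $797 = $10,562.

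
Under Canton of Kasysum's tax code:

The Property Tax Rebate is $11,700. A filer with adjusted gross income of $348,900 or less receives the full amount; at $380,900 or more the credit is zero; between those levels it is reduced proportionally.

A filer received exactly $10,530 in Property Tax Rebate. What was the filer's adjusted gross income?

$10,530 is 10,530/11,700 of the full $11,700, so 1,170/11,700 of the $32,000 range has been used: income = $348,900 + $32,000 × 1,170/11,700 = $352,100.

$352,100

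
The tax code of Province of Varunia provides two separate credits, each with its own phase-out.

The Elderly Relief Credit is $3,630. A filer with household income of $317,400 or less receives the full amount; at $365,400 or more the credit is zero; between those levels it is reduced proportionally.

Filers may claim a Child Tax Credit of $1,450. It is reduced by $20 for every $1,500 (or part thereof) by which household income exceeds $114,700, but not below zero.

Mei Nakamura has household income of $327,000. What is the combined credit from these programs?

Elderly Relief Credit: $327,000 is $9,600 into a $48,000 phase-out range, leaving 38,400/48,000 of the credit: $3,630 × 38,400/48,000 = $2,904.
Child Tax Credit: income exceeds $114,700 by $212,300 → 142 increments × $20 = $2,840 ≥ base, so the credit is $0.
Total: $2,904 + $0 = $2,904.

$2,904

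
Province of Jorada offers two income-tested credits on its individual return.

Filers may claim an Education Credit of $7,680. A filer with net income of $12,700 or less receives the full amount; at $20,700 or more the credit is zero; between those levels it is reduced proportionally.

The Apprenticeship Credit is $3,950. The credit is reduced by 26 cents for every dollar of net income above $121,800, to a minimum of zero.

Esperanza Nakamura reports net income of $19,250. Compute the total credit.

$5,342

Education Credit: $19,250 is $6,550 into a $8,000 phase-out range, leaving 1,450/8,000 of the credit: $7,680 × 1,450/8,000 = $1,392.
Apprenticeship Credit: $19,250 is at or below the $121,800 threshold, so the full $3,950 applies.
Total: $1,392 + $3,950 = $5,342.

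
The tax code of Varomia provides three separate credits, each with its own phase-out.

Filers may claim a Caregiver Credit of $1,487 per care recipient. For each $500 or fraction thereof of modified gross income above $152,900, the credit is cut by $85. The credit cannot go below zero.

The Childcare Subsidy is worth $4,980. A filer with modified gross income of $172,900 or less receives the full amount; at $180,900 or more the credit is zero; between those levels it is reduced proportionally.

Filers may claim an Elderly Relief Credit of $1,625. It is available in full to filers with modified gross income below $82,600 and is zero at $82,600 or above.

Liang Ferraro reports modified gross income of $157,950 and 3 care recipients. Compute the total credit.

Caregiver Credit: base = 3 × $1,487 = $4,461. income exceeds $152,900 by $5,050, which is 11 full-or-partial $500 increments; reduction = 11 × $85 = $935, leaving $3,526.
Childcare Subsidy: $157,950 is at or below the $172,900 threshold, so the full $4,980 applies.
Elderly Relief Credit: $157,950 meets or exceeds the $82,600 cutoff, so the credit is $0.
Total: $3,526 + $4,980 + $0 = $8,506.

$8,506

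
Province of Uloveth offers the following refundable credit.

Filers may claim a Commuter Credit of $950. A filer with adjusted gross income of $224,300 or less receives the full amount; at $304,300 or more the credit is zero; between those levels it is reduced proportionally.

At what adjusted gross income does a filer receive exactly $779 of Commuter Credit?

$238,700

$779 is 779/950 of the full $950, so 171/950 of the $80,000 range has been used: income = $224,300 + $80,000 × 171/950 = $238,700.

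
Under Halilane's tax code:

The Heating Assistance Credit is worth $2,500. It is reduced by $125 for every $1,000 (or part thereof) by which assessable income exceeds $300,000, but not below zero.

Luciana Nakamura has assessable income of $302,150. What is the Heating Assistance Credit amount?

Heating Assistance Credit: income exceeds $300,000 by $2,150, which is 3 full-or-partial $1,000 increments; reduction = 3 × $125 = $375, leaving $2,125.

$2,125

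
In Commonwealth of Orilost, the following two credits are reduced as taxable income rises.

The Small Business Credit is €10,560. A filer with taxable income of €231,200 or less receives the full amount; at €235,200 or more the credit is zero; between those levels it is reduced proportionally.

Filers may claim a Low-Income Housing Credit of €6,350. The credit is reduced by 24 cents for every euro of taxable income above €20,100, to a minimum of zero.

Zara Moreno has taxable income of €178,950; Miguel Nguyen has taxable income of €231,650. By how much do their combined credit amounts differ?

€1,188

Zara (€178,950): Small Business Credit: €178,950 is at or below the €231,200 threshold, so the full €10,560 applies. Low-Income Housing Credit: 24% of the €158,850 excess over €20,100 is €38,124 ≥ base, so the credit is €0. total €10,560 + €0 = €10,560
Miguel (€231,650): Small Business Credit: €231,650 is €450 into a €4,000 phase-out range, leaving 3,550/4,000 of the credit: €10,560 × 3,550/4,000 = €9,372. Low-Income Housing Credit: 24% of the €211,550 excess over €20,100 is €50,772 ≥ base, so the credit is €0. total €9,372 + €0 = €9,372
Difference: |€10,560 − €9,372| = €1,188.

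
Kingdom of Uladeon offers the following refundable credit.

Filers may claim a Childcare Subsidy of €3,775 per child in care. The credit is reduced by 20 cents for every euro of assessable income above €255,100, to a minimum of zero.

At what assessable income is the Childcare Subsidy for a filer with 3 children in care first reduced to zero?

€311,725

Full credit = 3 × €3,775 = €11,325.
The credit falls by 20% of each euro above €255,100, so it reaches zero when the excess is €11,325 / 20% = €56,625: income = €255,100 + €56,625 = €311,725.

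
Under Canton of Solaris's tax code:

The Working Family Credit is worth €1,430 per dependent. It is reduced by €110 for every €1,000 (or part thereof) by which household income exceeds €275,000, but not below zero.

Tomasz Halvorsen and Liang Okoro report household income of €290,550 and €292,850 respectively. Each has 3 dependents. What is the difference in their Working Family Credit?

Tomasz (€290,550): Working Family Credit: base = 3 × €1,430 = €4,290. income exceeds €275,000 by €15,550, which is 16 full-or-partial €1,000 increments; reduction = 16 × €110 = €1,760, leaving €2,530.
Liang (€292,850): Working Family Credit: base = 3 × €1,430 = €4,290. income exceeds €275,000 by €17,850, which is 18 full-or-partial €1,000 increments; reduction = 18 × €110 = €1,980, leaving €2,310.
Difference: |€2,530 − €2,310| = €220.

€220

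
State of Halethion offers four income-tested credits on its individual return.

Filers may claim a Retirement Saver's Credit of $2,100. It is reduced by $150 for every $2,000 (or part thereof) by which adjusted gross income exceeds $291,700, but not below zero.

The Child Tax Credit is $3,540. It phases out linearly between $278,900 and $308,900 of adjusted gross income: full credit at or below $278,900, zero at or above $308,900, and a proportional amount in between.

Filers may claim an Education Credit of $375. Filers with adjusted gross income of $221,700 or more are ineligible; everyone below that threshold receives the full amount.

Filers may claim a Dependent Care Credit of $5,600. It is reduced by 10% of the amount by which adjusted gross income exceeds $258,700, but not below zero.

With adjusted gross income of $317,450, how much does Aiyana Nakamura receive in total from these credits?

Retirement Saver's Credit: income exceeds $291,700 by $25,750, which is 13 full-or-partial $2,000 increments; reduction = 13 × $150 = $1,950, leaving $150.
Child Tax Credit: $317,450 is at or above $308,900, so the credit is $0.
Education Credit: $317,450 meets or exceeds the $221,700 cutoff, so the credit is $0.
Dependent Care Credit: 10% of the $58,750 excess over $258,700 is $5,875 ≥ base, so the credit is $0.
Total: $150 + $0 + $0 + $0 = $150.

$150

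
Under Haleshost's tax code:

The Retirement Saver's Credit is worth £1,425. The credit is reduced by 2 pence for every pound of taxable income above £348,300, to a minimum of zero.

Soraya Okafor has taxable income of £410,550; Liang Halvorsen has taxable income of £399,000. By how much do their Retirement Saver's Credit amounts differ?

Soraya (£410,550): Retirement Saver's Credit: 2% of the £62,250 excess over £348,300 is £1,245; credit = £1,425 − £1,245 = £180.
Liang (£399,000): Retirement Saver's Credit: 2% of the £50,700 excess over £348,300 is £1,014; credit = £1,425 − £1,014 = £411.
Difference: |£180 − £411| = £231.

£231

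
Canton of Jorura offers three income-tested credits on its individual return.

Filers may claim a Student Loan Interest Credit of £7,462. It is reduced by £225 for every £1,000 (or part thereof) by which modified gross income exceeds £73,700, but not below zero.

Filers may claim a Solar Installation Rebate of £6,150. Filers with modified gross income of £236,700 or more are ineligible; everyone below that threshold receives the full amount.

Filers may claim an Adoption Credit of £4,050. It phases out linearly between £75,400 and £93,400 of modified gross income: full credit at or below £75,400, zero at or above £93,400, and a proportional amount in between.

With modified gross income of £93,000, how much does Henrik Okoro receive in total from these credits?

Student Loan Interest Credit: income exceeds £73,700 by £19,300, which is 20 full-or-partial £1,000 increments; reduction = 20 × £225 = £4,500, leaving £2,962.
Solar Installation Rebate: £93,000 is below the £236,700 cutoff, so the full £6,150 applies.
Adoption Credit: £93,000 is £17,600 into a £18,000 phase-out range, leaving 400/18,000 of the credit: £4,050 × 400/18,000 = £90.
Total: £2,962 + £6,150 + £90 = £9,202.

£9,202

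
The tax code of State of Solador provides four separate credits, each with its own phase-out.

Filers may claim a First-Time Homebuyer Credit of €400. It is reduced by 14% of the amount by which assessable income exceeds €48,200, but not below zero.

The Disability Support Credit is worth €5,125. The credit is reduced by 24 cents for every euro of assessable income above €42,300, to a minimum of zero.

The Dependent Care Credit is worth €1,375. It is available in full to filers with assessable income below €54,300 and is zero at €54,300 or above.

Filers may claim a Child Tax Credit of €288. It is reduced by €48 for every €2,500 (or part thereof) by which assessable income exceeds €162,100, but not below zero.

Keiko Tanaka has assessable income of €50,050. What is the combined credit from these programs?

First-Time Homebuyer Credit: 14% of the €1,850 excess over €48,200 is €259; credit = €400 − €259 = €141.
Disability Support Credit: 24% of the €7,750 excess over €42,300 is €1,860; credit = €5,125 − €1,860 = €3,265.
Dependent Care Credit: €50,050 is below the €54,300 cutoff, so the full €1,375 applies.
Child Tax Credit: €50,050 is at or below the €162,100 threshold, so the full €288 applies.
Total: €141 + €3,265 + €1,375 + €288 = €5,069.

€5,069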